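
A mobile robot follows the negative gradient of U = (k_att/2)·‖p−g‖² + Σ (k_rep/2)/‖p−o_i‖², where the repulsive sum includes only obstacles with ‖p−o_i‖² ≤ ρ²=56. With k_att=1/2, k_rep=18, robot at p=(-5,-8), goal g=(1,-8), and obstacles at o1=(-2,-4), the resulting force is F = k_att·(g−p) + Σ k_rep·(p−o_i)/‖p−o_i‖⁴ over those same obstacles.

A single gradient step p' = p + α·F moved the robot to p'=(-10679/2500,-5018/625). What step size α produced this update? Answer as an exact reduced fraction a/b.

F_att = 1/2·(g−p) = 1/2·(6,0) = (3.0000,0.0000)
o1: d²=25 ≤ ρ²=56; F_rep = 18·(-3,-4)/25² = (-0.0864,-0.1152)
F = F_att + ΣF_rep = (2.9136,-0.1152)
Δp = p'−p = (0.7284,-0.0288); α = Δx/Fx = (1821/2500) / (1821/625) = 1/4
check: Δy/Fy = (-18/625) / (-72/625) = 1/4 ✓

α = 1/4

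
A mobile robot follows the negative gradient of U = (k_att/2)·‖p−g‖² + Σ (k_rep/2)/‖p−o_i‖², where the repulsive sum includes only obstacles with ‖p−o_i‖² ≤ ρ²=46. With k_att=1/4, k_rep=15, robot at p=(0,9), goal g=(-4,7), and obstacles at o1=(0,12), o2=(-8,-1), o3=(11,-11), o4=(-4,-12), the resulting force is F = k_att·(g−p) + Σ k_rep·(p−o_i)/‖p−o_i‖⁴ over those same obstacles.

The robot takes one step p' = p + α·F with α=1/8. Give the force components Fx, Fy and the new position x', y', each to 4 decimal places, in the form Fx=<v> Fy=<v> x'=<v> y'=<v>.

F_att = 1/4·(g−p) = 1/4·(-4,-2) = (-1.0000,-0.5000)
o1: d²=9 ≤ ρ²=46; F_rep = 15·(0,-3)/9² = (0.0000,-0.5556)
o2: d²=164 > ρ²=46 → inactive
o3: d²=521 > ρ²=46 → inactive
o4: d²=457 > ρ²=46 → inactive
F = F_att + ΣF_rep = (-1.0000,-1.0556)
p' = p + 1/8·F = (-0.1250,8.8681)

Fx=-1.0000 Fy=-1.0556 x'=-0.1250 y'=8.8681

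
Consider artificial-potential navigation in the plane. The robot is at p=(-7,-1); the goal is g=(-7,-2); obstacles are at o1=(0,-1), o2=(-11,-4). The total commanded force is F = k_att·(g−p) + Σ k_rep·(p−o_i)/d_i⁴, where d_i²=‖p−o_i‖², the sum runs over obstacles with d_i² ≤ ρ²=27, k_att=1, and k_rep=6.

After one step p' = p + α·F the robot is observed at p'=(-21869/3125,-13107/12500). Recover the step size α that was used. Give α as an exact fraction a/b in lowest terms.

α = 1/20

F_att = 1·(g−p) = 1·(0,-1) = (0.0000,-1.0000)
o1: d²=49 > ρ²=27 → inactive
o2: d²=25 ≤ ρ²=27; F_rep = 6·(4,3)/25² = (0.0384,0.0288)
F = F_att + ΣF_rep = (0.0384,-0.9712)
Δp = p'−p = (0.0019,-0.0486); α = Δx/Fx = (6/3125) / (24/625) = 1/20
check: Δy/Fy = (-607/12500) / (-607/625) = 1/20 ✓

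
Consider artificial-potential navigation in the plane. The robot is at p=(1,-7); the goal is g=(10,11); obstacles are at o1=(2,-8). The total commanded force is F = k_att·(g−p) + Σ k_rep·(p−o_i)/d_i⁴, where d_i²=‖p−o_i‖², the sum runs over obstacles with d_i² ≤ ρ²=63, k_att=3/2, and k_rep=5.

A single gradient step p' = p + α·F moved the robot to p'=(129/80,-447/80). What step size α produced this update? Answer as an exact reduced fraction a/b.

α = 1/20

F_att = 3/2·(g−p) = 3/2·(9,18) = (13.5000,27.0000)
o1: d²=2 ≤ ρ²=63; F_rep = 5·(-1,1)/2² = (-1.2500,1.2500)
F = F_att + ΣF_rep = (12.2500,28.2500)
Δp = p'−p = (0.6125,1.4125); α = Δx/Fx = (49/80) / (49/4) = 1/20
check: Δy/Fy = (113/80) / (113/4) = 1/20 ✓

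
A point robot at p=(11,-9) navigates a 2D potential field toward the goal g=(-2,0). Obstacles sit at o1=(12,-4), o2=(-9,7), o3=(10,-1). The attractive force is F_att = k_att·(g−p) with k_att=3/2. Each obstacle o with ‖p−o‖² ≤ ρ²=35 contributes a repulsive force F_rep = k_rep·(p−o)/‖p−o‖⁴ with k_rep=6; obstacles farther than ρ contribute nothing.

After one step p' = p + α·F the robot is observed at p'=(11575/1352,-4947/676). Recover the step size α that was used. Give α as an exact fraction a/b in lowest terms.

α = 1/8

F_att = 3/2·(g−p) = 3/2·(-13,9) = (-19.5000,13.5000)
o1: d²=26 ≤ ρ²=35; F_rep = 6·(-1,-5)/26² = (-0.0089,-0.0444)
o2: d²=656 > ρ²=35 → inactive
o3: d²=65 > ρ²=35 → inactive
F = F_att + ΣF_rep = (-19.5089,13.4556)
Δp = p'−p = (-2.4386,1.6820); α = Δx/Fx = (-3297/1352) / (-3297/169) = 1/8
check: Δy/Fy = (1137/676) / (2274/169) = 1/8 ✓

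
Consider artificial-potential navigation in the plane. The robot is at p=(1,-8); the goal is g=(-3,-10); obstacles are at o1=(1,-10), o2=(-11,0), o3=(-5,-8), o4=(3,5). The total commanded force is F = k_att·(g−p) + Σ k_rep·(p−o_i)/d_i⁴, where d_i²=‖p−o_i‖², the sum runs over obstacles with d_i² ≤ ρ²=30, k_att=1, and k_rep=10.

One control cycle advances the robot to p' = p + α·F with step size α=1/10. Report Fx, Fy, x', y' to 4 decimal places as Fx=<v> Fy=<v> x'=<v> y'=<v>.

F_att = 1·(g−p) = 1·(-4,-2) = (-4.0000,-2.0000)
o1: d²=4 ≤ ρ²=30; F_rep = 10·(0,2)/4² = (0.0000,1.2500)
o2: d²=208 > ρ²=30 → inactive
o3: d²=36 > ρ²=30 → inactive
o4: d²=173 > ρ²=30 → inactive
F = F_att + ΣF_rep = (-4.0000,-0.7500)
p' = p + 1/10·F = (0.6000,-8.0750)

Fx=-4.0000 Fy=-0.7500 x'=0.6000 y'=-8.0750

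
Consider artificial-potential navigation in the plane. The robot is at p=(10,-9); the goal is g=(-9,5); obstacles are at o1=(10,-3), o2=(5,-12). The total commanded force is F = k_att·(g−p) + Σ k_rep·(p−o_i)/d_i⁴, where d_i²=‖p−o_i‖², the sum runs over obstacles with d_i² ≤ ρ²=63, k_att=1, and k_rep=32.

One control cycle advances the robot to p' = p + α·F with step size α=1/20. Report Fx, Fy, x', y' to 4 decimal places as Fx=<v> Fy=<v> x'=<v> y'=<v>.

Fx=-18.8616 Fy=13.9349 x'=9.0569 y'=-8.3033

F_att = 1·(g−p) = 1·(-19,14) = (-19.0000,14.0000)
o1: d²=36 ≤ ρ²=63; F_rep = 32·(0,-6)/36² = (0.0000,-0.1481)
o2: d²=34 ≤ ρ²=63; F_rep = 32·(5,3)/34² = (0.1384,0.0830)
F = F_att + ΣF_rep = (-18.8616,13.9349)
p' = p + 1/20·F = (9.0569,-8.3033)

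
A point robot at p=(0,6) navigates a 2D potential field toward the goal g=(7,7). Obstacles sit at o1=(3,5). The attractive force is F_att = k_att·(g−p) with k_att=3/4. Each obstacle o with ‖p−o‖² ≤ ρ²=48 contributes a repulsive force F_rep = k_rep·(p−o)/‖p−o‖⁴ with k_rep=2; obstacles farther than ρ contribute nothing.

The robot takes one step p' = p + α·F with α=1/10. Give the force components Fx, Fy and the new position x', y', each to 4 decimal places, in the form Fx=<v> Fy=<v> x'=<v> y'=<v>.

F_att = 3/4·(g−p) = 3/4·(7,1) = (5.2500,0.7500)
o1: d²=10 ≤ ρ²=48; F_rep = 2·(-3,1)/10² = (-0.0600,0.0200)
F = F_att + ΣF_rep = (5.1900,0.7700)
p' = p + 1/10·F = (0.5190,6.0770)

Fx=5.1900 Fy=0.7700 x'=0.5190 y'=6.0770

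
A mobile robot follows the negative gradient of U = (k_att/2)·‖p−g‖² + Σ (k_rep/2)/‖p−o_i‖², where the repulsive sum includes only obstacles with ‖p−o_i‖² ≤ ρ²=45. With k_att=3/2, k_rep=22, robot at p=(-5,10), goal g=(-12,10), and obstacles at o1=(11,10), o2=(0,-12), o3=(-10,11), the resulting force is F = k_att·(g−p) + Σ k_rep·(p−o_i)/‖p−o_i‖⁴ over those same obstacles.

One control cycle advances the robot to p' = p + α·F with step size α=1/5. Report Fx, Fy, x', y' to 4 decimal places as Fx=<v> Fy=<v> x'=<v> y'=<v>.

Fx=-10.3373 Fy=-0.0325 x'=-7.0675 y'=9.9935

F_att = 3/2·(g−p) = 3/2·(-7,0) = (-10.5000,0.0000)
o1: d²=256 > ρ²=45 → inactive
o2: d²=509 > ρ²=45 → inactive
o3: d²=26 ≤ ρ²=45; F_rep = 22·(5,-1)/26² = (0.1627,-0.0325)
F = F_att + ΣF_rep = (-10.3373,-0.0325)
p' = p + 1/5·F = (-7.0675,9.9935)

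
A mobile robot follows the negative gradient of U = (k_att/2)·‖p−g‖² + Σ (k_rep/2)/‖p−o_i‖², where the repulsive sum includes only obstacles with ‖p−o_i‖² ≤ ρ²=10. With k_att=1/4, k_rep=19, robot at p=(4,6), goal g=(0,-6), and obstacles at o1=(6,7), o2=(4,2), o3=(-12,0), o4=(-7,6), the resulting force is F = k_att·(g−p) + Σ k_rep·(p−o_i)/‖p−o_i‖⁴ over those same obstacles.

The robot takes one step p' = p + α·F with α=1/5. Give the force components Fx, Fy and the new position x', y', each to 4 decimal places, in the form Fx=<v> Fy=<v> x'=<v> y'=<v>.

Fx=-2.5200 Fy=-3.7600 x'=3.4960 y'=5.2480

F_att = 1/4·(g−p) = 1/4·(-4,-12) = (-1.0000,-3.0000)
o1: d²=5 ≤ ρ²=10; F_rep = 19·(-2,-1)/5² = (-1.5200,-0.7600)
o2: d²=16 > ρ²=10 → inactive
o3: d²=292 > ρ²=10 → inactive
o4: d²=121 > ρ²=10 → inactive
F = F_att + ΣF_rep = (-2.5200,-3.7600)
p' = p + 1/5·F = (3.4960,5.2480)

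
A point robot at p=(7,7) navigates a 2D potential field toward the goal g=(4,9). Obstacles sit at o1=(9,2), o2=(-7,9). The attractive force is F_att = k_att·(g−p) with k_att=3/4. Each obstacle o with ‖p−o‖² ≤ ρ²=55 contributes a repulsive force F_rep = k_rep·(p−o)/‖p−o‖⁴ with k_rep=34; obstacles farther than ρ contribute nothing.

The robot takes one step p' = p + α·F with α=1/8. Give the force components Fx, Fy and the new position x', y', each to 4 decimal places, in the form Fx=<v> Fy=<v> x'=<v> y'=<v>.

F_att = 3/4·(g−p) = 3/4·(-3,2) = (-2.2500,1.5000)
o1: d²=29 ≤ ρ²=55; F_rep = 34·(-2,5)/29² = (-0.0809,0.2021)
o2: d²=200 > ρ²=55 → inactive
F = F_att + ΣF_rep = (-2.3309,1.7021)
p' = p + 1/8·F = (6.7086,7.2128)

Fx=-2.3309 Fy=1.7021 x'=6.7086 y'=7.2128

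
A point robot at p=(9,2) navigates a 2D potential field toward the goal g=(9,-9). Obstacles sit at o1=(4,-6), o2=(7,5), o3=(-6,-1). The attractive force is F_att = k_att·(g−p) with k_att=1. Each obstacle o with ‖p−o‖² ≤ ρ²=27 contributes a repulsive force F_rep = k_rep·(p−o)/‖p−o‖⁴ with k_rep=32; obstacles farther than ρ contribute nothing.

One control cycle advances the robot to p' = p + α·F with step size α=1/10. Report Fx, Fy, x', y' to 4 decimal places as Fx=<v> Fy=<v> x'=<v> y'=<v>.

F_att = 1·(g−p) = 1·(0,-11) = (0.0000,-11.0000)
o1: d²=89 > ρ²=27 → inactive
o2: d²=13 ≤ ρ²=27; F_rep = 32·(2,-3)/13² = (0.3787,-0.5680)
o3: d²=234 > ρ²=27 → inactive
F = F_att + ΣF_rep = (0.3787,-11.5680)
p' = p + 1/10·F = (9.0379,0.8432)

Fx=0.3787 Fy=-11.5680 x'=9.0379 y'=0.8432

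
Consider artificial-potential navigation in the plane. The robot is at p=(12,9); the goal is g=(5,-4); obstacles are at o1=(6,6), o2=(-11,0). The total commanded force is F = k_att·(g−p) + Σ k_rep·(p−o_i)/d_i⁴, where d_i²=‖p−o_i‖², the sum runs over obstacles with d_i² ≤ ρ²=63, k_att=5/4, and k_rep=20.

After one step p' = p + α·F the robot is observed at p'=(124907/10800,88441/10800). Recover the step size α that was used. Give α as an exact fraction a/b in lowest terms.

F_att = 5/4·(g−p) = 5/4·(-7,-13) = (-8.7500,-16.2500)
o1: d²=45 ≤ ρ²=63; F_rep = 20·(6,3)/45² = (0.0593,0.0296)
o2: d²=610 > ρ²=63 → inactive
F = F_att + ΣF_rep = (-8.6907,-16.2204)
Δp = p'−p = (-0.4345,-0.8110); α = Δx/Fx = (-4693/10800) / (-4693/540) = 1/20
check: Δy/Fy = (-8759/10800) / (-8759/540) = 1/20 ✓

α = 1/20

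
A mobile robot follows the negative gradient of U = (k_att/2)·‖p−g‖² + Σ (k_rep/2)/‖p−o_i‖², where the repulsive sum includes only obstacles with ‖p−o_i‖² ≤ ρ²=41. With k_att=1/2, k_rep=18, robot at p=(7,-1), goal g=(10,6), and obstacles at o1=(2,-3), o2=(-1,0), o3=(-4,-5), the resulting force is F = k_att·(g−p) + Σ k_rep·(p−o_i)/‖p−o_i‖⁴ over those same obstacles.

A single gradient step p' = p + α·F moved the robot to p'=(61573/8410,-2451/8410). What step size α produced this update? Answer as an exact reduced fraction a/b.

F_att = 1/2·(g−p) = 1/2·(3,7) = (1.5000,3.5000)
o1: d²=29 ≤ ρ²=41; F_rep = 18·(5,2)/29² = (0.1070,0.0428)
o2: d²=65 > ρ²=41 → inactive
o3: d²=137 > ρ²=41 → inactive
F = F_att + ΣF_rep = (1.6070,3.5428)
Δp = p'−p = (0.3214,0.7086); α = Δx/Fx = (2703/8410) / (2703/1682) = 1/5
check: Δy/Fy = (5959/8410) / (5959/1682) = 1/5 ✓

α = 1/5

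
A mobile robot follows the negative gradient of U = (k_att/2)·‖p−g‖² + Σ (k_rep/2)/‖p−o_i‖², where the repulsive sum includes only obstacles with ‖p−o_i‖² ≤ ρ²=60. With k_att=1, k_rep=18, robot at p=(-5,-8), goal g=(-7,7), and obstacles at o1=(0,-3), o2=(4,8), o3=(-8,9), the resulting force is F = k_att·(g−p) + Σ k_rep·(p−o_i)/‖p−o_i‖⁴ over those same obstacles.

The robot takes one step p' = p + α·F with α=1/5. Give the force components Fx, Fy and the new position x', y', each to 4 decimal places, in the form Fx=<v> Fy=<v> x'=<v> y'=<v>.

Fx=-2.0360 Fy=14.9640 x'=-5.4072 y'=-5.0072

F_att = 1·(g−p) = 1·(-2,15) = (-2.0000,15.0000)
o1: d²=50 ≤ ρ²=60; F_rep = 18·(-5,-5)/50² = (-0.0360,-0.0360)
o2: d²=337 > ρ²=60 → inactive
o3: d²=298 > ρ²=60 → inactive
F = F_att + ΣF_rep = (-2.0360,14.9640)
p' = p + 1/5·F = (-5.4072,-5.0072)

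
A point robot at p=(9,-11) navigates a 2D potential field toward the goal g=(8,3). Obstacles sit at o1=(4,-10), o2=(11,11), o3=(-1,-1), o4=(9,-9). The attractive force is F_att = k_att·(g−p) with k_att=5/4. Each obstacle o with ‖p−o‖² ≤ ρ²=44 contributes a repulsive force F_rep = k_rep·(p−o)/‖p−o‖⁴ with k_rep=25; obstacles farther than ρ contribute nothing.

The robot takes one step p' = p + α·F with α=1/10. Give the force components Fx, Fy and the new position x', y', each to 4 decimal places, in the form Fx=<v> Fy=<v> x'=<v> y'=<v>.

F_att = 5/4·(g−p) = 5/4·(-1,14) = (-1.2500,17.5000)
o1: d²=26 ≤ ρ²=44; F_rep = 25·(5,-1)/26² = (0.1849,-0.0370)
o2: d²=488 > ρ²=44 → inactive
o3: d²=200 > ρ²=44 → inactive
o4: d²=4 ≤ ρ²=44; F_rep = 25·(0,-2)/4² = (0.0000,-3.1250)
F = F_att + ΣF_rep = (-1.0651,14.3380)
p' = p + 1/10·F = (8.8935,-9.5662)

Fx=-1.0651 Fy=14.3380 x'=8.8935 y'=-9.5662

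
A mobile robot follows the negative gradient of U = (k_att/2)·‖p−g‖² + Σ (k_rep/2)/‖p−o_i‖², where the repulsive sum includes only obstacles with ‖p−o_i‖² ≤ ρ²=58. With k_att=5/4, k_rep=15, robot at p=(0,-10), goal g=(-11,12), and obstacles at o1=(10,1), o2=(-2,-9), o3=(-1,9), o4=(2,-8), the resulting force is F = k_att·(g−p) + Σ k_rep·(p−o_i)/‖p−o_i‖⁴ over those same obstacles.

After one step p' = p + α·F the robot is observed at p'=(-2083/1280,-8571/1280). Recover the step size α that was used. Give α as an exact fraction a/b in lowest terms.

F_att = 5/4·(g−p) = 5/4·(-11,22) = (-13.7500,27.5000)
o1: d²=221 > ρ²=58 → inactive
o2: d²=5 ≤ ρ²=58; F_rep = 15·(2,-1)/5² = (1.2000,-0.6000)
o3: d²=362 > ρ²=58 → inactive
o4: d²=8 ≤ ρ²=58; F_rep = 15·(-2,-2)/8² = (-0.4688,-0.4688)
F = F_att + ΣF_rep = (-13.0188,26.4312)
Δp = p'−p = (-1.6273,3.3039); α = Δx/Fx = (-2083/1280) / (-2083/160) = 1/8
check: Δy/Fy = (4229/1280) / (4229/160) = 1/8 ✓

α = 1/8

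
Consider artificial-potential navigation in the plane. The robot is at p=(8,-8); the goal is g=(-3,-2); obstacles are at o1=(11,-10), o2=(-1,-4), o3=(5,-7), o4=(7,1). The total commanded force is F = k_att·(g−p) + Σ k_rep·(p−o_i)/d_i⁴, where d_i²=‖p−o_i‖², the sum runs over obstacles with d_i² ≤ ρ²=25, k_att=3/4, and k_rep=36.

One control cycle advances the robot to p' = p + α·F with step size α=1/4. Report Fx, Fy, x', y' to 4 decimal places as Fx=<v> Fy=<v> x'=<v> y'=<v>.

F_att = 3/4·(g−p) = 3/4·(-11,6) = (-8.2500,4.5000)
o1: d²=13 ≤ ρ²=25; F_rep = 36·(-3,2)/13² = (-0.6391,0.4260)
o2: d²=97 > ρ²=25 → inactive
o3: d²=10 ≤ ρ²=25; F_rep = 36·(3,-1)/10² = (1.0800,-0.3600)
o4: d²=82 > ρ²=25 → inactive
F = F_att + ΣF_rep = (-7.8091,4.5660)
p' = p + 1/4·F = (6.0477,-6.8585)

Fx=-7.8091 Fy=4.5660 x'=6.0477 y'=-6.8585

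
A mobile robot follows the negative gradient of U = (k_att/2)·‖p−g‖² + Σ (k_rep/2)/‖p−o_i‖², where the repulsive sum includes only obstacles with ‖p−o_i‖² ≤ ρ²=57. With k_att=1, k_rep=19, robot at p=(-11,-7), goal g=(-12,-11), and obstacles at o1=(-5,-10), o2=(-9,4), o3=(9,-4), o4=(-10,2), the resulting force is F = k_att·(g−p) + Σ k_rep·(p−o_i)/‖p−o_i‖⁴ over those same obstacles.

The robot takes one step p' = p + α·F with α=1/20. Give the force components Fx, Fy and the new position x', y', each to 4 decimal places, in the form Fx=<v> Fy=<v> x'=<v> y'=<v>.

F_att = 1·(g−p) = 1·(-1,-4) = (-1.0000,-4.0000)
o1: d²=45 ≤ ρ²=57; F_rep = 19·(-6,3)/45² = (-0.0563,0.0281)
o2: d²=125 > ρ²=57 → inactive
o3: d²=409 > ρ²=57 → inactive
o4: d²=82 > ρ²=57 → inactive
F = F_att + ΣF_rep = (-1.0563,-3.9719)
p' = p + 1/20·F = (-11.0528,-7.1986)

Fx=-1.0563 Fy=-3.9719 x'=-11.0528 y'=-7.1986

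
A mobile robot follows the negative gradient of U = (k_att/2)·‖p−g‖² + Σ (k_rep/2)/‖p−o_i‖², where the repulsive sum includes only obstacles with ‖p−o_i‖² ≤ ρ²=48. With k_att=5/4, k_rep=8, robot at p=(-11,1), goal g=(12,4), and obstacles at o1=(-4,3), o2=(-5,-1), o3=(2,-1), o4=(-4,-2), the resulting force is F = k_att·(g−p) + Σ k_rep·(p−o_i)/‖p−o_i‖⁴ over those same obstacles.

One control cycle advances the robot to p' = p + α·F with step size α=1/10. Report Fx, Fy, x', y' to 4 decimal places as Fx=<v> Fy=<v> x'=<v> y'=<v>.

F_att = 5/4·(g−p) = 5/4·(23,3) = (28.7500,3.7500)
o1: d²=53 > ρ²=48 → inactive
o2: d²=40 ≤ ρ²=48; F_rep = 8·(-6,2)/40² = (-0.0300,0.0100)
o3: d²=173 > ρ²=48 → inactive
o4: d²=58 > ρ²=48 → inactive
F = F_att + ΣF_rep = (28.7200,3.7600)
p' = p + 1/10·F = (-8.1280,1.3760)

Fx=28.7200 Fy=3.7600 x'=-8.1280 y'=1.3760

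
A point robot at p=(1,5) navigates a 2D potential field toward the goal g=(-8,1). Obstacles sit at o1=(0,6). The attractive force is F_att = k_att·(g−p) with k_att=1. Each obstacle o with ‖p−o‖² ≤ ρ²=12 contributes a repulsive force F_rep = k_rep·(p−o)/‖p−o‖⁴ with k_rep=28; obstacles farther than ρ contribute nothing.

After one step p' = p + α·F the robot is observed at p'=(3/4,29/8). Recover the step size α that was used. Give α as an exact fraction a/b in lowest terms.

α = 1/8

F_att = 1·(g−p) = 1·(-9,-4) = (-9.0000,-4.0000)
o1: d²=2 ≤ ρ²=12; F_rep = 28·(1,-1)/2² = (7.0000,-7.0000)
F = F_att + ΣF_rep = (-2.0000,-11.0000)
Δp = p'−p = (-0.2500,-1.3750); α = Δx/Fx = (-1/4) / (-2) = 1/8
check: Δy/Fy = (-11/8) / (-11) = 1/8 ✓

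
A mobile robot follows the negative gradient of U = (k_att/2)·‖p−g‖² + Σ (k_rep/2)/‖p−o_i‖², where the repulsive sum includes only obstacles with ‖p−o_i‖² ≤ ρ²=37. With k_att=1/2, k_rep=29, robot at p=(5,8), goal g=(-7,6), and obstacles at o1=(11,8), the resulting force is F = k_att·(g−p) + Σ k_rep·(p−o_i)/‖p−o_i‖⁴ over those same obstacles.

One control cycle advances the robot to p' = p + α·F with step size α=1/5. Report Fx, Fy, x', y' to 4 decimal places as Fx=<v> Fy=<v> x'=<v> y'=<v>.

F_att = 1/2·(g−p) = 1/2·(-12,-2) = (-6.0000,-1.0000)
o1: d²=36 ≤ ρ²=37; F_rep = 29·(-6,0)/36² = (-0.1343,0.0000)
F = F_att + ΣF_rep = (-6.1343,-1.0000)
p' = p + 1/5·F = (3.7731,7.8000)

Fx=-6.1343 Fy=-1.0000 x'=3.7731 y'=7.8000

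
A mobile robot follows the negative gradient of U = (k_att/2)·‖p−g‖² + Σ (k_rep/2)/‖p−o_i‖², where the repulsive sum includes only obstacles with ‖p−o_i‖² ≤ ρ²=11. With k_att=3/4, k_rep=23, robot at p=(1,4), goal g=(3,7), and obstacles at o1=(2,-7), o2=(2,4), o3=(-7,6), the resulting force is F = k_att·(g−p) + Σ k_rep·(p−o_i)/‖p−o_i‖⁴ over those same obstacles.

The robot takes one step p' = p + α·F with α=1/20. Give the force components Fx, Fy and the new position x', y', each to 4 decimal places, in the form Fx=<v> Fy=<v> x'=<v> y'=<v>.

Fx=-21.5000 Fy=2.2500 x'=-0.0750 y'=4.1125

F_att = 3/4·(g−p) = 3/4·(2,3) = (1.5000,2.2500)
o1: d²=122 > ρ²=11 → inactive
o2: d²=1 ≤ ρ²=11; F_rep = 23·(-1,0)/1² = (-23.0000,0.0000)
o3: d²=68 > ρ²=11 → inactive
F = F_att + ΣF_rep = (-21.5000,2.2500)
p' = p + 1/20·F = (-0.0750,4.1125)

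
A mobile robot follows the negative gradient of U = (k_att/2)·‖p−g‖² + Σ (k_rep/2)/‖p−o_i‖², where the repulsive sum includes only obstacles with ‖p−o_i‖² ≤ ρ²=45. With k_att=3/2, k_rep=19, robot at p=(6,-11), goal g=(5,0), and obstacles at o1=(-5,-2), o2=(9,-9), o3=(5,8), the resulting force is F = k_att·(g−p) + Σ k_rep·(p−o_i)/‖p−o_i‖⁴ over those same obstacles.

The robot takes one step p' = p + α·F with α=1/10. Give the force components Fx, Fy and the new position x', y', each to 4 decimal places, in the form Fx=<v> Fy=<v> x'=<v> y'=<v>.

Fx=-1.8373 Fy=16.2751 x'=5.8163 y'=-9.3725

F_att = 3/2·(g−p) = 3/2·(-1,11) = (-1.5000,16.5000)
o1: d²=202 > ρ²=45 → inactive
o2: d²=13 ≤ ρ²=45; F_rep = 19·(-3,-2)/13² = (-0.3373,-0.2249)
o3: d²=362 > ρ²=45 → inactive
F = F_att + ΣF_rep = (-1.8373,16.2751)
p' = p + 1/10·F = (5.8163,-9.3725)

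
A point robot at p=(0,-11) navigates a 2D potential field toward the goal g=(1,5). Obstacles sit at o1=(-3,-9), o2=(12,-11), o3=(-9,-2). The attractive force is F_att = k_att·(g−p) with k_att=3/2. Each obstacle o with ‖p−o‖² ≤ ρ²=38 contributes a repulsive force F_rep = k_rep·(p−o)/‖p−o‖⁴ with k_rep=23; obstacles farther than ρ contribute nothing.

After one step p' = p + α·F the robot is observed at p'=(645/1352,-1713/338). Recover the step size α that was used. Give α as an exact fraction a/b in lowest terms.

F_att = 3/2·(g−p) = 3/2·(1,16) = (1.5000,24.0000)
o1: d²=13 ≤ ρ²=38; F_rep = 23·(3,-2)/13² = (0.4083,-0.2722)
o2: d²=144 > ρ²=38 → inactive
o3: d²=162 > ρ²=38 → inactive
F = F_att + ΣF_rep = (1.9083,23.7278)
Δp = p'−p = (0.4771,5.9320); α = Δx/Fx = (645/1352) / (645/338) = 1/4
check: Δy/Fy = (2005/338) / (4010/169) = 1/4 ✓

α = 1/4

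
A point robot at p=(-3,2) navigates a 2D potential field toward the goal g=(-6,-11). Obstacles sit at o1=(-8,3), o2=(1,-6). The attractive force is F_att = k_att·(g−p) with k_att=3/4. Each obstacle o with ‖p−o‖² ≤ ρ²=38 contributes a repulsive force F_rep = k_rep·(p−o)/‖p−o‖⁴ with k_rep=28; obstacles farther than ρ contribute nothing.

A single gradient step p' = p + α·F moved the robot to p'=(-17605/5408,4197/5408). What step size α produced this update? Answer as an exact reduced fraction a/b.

α = 1/8

F_att = 3/4·(g−p) = 3/4·(-3,-13) = (-2.2500,-9.7500)
o1: d²=26 ≤ ρ²=38; F_rep = 28·(5,-1)/26² = (0.2071,-0.0414)
o2: d²=80 > ρ²=38 → inactive
F = F_att + ΣF_rep = (-2.0429,-9.7914)
Δp = p'−p = (-0.2554,-1.2239); α = Δx/Fx = (-1381/5408) / (-1381/676) = 1/8
check: Δy/Fy = (-6619/5408) / (-6619/676) = 1/8 ✓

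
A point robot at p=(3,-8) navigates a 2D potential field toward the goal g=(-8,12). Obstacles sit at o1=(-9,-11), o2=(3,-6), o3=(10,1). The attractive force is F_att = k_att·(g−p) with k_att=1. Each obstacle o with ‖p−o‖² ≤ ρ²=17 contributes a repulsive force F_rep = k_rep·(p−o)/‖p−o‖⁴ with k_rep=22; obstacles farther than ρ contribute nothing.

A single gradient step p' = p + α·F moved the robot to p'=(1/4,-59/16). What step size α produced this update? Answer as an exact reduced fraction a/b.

F_att = 1·(g−p) = 1·(-11,20) = (-11.0000,20.0000)
o1: d²=153 > ρ²=17 → inactive
o2: d²=4 ≤ ρ²=17; F_rep = 22·(0,-2)/4² = (0.0000,-2.7500)
o3: d²=130 > ρ²=17 → inactive
F = F_att + ΣF_rep = (-11.0000,17.2500)
Δp = p'−p = (-2.7500,4.3125); α = Δx/Fx = (-11/4) / (-11) = 1/4
check: Δy/Fy = (69/16) / (69/4) = 1/4 ✓

α = 1/4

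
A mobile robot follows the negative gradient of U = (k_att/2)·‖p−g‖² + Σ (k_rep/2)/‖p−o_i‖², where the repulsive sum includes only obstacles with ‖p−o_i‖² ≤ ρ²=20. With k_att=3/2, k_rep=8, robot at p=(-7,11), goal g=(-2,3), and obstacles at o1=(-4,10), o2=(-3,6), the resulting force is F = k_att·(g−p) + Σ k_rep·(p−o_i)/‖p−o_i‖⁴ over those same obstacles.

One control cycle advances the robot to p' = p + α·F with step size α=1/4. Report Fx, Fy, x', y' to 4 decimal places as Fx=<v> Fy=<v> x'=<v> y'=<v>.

F_att = 3/2·(g−p) = 3/2·(5,-8) = (7.5000,-12.0000)
o1: d²=10 ≤ ρ²=20; F_rep = 8·(-3,1)/10² = (-0.2400,0.0800)
o2: d²=41 > ρ²=20 → inactive
F = F_att + ΣF_rep = (7.2600,-11.9200)
p' = p + 1/4·F = (-5.1850,8.0200)

Fx=7.2600 Fy=-11.9200 x'=-5.1850 y'=8.0200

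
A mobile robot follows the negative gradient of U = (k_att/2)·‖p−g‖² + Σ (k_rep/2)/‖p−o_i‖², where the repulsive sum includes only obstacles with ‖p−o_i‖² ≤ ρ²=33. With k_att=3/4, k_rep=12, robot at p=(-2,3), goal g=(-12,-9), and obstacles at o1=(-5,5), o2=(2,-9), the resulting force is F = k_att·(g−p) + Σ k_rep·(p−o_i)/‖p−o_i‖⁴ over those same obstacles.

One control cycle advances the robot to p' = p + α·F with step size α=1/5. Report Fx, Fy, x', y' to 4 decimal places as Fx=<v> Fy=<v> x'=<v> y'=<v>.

F_att = 3/4·(g−p) = 3/4·(-10,-12) = (-7.5000,-9.0000)
o1: d²=13 ≤ ρ²=33; F_rep = 12·(3,-2)/13² = (0.2130,-0.1420)
o2: d²=160 > ρ²=33 → inactive
F = F_att + ΣF_rep = (-7.2870,-9.1420)
p' = p + 1/5·F = (-3.4574,1.1716)

Fx=-7.2870 Fy=-9.1420 x'=-3.4574 y'=1.1716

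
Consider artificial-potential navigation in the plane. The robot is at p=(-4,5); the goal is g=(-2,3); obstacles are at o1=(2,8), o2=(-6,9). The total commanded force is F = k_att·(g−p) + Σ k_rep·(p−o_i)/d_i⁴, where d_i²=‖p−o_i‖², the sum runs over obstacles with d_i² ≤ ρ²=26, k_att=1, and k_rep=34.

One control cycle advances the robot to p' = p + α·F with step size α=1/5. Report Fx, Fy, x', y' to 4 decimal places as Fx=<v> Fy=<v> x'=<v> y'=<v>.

F_att = 1·(g−p) = 1·(2,-2) = (2.0000,-2.0000)
o1: d²=45 > ρ²=26 → inactive
o2: d²=20 ≤ ρ²=26; F_rep = 34·(2,-4)/20² = (0.1700,-0.3400)
F = F_att + ΣF_rep = (2.1700,-2.3400)
p' = p + 1/5·F = (-3.5660,4.5320)

Fx=2.1700 Fy=-2.3400 x'=-3.5660 y'=4.5320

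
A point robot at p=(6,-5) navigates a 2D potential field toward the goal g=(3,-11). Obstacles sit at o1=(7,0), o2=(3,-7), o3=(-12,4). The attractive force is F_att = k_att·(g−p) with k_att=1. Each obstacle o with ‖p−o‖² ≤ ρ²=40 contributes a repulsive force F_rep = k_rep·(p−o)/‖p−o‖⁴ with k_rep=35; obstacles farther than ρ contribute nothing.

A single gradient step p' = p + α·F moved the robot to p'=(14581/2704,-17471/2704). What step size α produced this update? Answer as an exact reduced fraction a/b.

α = 1/4

F_att = 1·(g−p) = 1·(-3,-6) = (-3.0000,-6.0000)
o1: d²=26 ≤ ρ²=40; F_rep = 35·(-1,-5)/26² = (-0.0518,-0.2589)
o2: d²=13 ≤ ρ²=40; F_rep = 35·(3,2)/13² = (0.6213,0.4142)
o3: d²=405 > ρ²=40 → inactive
F = F_att + ΣF_rep = (-2.4305,-5.8447)
Δp = p'−p = (-0.6076,-1.4612); α = Δx/Fx = (-1643/2704) / (-1643/676) = 1/4
check: Δy/Fy = (-3951/2704) / (-3951/676) = 1/4 ✓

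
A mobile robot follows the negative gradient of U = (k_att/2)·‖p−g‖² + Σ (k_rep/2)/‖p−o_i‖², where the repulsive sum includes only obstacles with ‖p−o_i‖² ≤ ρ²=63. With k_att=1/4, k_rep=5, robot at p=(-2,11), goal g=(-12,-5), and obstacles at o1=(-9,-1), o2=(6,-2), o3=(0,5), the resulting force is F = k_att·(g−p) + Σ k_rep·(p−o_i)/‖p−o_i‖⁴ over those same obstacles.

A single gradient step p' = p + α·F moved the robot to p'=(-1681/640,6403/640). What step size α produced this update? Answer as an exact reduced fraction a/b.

α = 1/4

F_att = 1/4·(g−p) = 1/4·(-10,-16) = (-2.5000,-4.0000)
o1: d²=193 > ρ²=63 → inactive
o2: d²=233 > ρ²=63 → inactive
o3: d²=40 ≤ ρ²=63; F_rep = 5·(-2,6)/40² = (-0.0063,0.0187)
F = F_att + ΣF_rep = (-2.5063,-3.9813)
Δp = p'−p = (-0.6266,-0.9953); α = Δx/Fx = (-401/640) / (-401/160) = 1/4
check: Δy/Fy = (-637/640) / (-637/160) = 1/4 ✓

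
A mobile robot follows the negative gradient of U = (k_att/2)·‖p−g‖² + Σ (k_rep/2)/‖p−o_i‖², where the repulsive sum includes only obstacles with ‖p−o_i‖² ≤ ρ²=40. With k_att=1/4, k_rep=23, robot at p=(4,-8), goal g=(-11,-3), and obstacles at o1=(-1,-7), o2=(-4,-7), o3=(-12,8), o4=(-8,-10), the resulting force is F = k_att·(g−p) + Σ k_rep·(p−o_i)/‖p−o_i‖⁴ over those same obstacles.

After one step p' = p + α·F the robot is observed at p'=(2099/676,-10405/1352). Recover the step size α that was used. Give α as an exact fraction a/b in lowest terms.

F_att = 1/4·(g−p) = 1/4·(-15,5) = (-3.7500,1.2500)
o1: d²=26 ≤ ρ²=40; F_rep = 23·(5,-1)/26² = (0.1701,-0.0340)
o2: d²=65 > ρ²=40 → inactive
o3: d²=512 > ρ²=40 → inactive
o4: d²=148 > ρ²=40 → inactive
F = F_att + ΣF_rep = (-3.5799,1.2160)
Δp = p'−p = (-0.8950,0.3040); α = Δx/Fx = (-605/676) / (-605/169) = 1/4
check: Δy/Fy = (411/1352) / (411/338) = 1/4 ✓

α = 1/4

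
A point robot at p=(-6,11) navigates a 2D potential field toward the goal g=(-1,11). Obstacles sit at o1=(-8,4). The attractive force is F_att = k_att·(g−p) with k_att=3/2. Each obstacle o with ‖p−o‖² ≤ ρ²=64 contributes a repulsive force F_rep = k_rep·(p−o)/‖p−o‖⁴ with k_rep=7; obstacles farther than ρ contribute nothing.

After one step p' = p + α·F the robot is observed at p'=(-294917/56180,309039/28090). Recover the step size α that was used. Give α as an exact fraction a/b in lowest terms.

F_att = 3/2·(g−p) = 3/2·(5,0) = (7.5000,0.0000)
o1: d²=53 ≤ ρ²=64; F_rep = 7·(2,7)/53² = (0.0050,0.0174)
F = F_att + ΣF_rep = (7.5050,0.0174)
Δp = p'−p = (0.7505,0.0017); α = Δx/Fx = (42163/56180) / (42163/5618) = 1/10
check: Δy/Fy = (49/28090) / (49/2809) = 1/10 ✓

α = 1/10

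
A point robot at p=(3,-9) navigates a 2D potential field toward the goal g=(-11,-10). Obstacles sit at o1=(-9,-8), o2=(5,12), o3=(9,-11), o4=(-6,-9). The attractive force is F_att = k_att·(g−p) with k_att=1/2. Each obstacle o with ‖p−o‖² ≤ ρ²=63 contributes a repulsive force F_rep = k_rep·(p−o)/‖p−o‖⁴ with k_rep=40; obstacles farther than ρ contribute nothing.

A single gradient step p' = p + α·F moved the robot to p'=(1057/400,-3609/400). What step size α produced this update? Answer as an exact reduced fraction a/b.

F_att = 1/2·(g−p) = 1/2·(-14,-1) = (-7.0000,-0.5000)
o1: d²=145 > ρ²=63 → inactive
o2: d²=445 > ρ²=63 → inactive
o3: d²=40 ≤ ρ²=63; F_rep = 40·(-6,2)/40² = (-0.1500,0.0500)
o4: d²=81 > ρ²=63 → inactive
F = F_att + ΣF_rep = (-7.1500,-0.4500)
Δp = p'−p = (-0.3575,-0.0225); α = Δx/Fx = (-143/400) / (-143/20) = 1/20
check: Δy/Fy = (-9/400) / (-9/20) = 1/20 ✓

α = 1/20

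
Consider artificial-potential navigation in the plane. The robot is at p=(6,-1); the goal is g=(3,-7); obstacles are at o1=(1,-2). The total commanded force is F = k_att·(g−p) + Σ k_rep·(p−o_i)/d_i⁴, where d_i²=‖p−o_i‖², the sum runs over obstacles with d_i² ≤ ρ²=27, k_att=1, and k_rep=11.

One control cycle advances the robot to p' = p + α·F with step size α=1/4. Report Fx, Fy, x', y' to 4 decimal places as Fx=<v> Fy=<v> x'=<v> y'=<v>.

F_att = 1·(g−p) = 1·(-3,-6) = (-3.0000,-6.0000)
o1: d²=26 ≤ ρ²=27; F_rep = 11·(5,1)/26² = (0.0814,0.0163)
F = F_att + ΣF_rep = (-2.9186,-5.9837)
p' = p + 1/4·F = (5.2703,-2.4959)

Fx=-2.9186 Fy=-5.9837 x'=5.2703 y'=-2.4959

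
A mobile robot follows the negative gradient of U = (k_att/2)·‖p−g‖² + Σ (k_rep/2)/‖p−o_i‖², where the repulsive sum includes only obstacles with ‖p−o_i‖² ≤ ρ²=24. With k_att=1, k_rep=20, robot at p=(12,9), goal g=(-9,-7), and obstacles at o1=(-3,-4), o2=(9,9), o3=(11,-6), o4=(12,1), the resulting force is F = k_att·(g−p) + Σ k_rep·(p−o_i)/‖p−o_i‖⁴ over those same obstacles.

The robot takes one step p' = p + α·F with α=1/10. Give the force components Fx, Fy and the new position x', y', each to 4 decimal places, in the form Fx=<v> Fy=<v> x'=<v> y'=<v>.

Fx=-20.2593 Fy=-16.0000 x'=9.9741 y'=7.4000

F_att = 1·(g−p) = 1·(-21,-16) = (-21.0000,-16.0000)
o1: d²=394 > ρ²=24 → inactive
o2: d²=9 ≤ ρ²=24; F_rep = 20·(3,0)/9² = (0.7407,0.0000)
o3: d²=226 > ρ²=24 → inactive
o4: d²=64 > ρ²=24 → inactive
F = F_att + ΣF_rep = (-20.2593,-16.0000)
p' = p + 1/10·F = (9.9741,7.4000)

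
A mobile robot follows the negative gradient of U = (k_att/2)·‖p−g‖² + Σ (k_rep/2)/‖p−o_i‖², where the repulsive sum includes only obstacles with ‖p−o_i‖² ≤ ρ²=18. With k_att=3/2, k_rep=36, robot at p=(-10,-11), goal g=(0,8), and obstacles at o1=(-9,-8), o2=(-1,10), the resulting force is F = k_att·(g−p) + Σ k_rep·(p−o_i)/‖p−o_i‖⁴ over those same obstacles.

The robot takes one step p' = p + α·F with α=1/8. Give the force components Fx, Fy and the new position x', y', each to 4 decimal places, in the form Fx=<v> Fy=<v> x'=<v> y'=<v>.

F_att = 3/2·(g−p) = 3/2·(10,19) = (15.0000,28.5000)
o1: d²=10 ≤ ρ²=18; F_rep = 36·(-1,-3)/10² = (-0.3600,-1.0800)
o2: d²=522 > ρ²=18 → inactive
F = F_att + ΣF_rep = (14.6400,27.4200)
p' = p + 1/8·F = (-8.1700,-7.5725)

Fx=14.6400 Fy=27.4200 x'=-8.1700 y'=-7.5725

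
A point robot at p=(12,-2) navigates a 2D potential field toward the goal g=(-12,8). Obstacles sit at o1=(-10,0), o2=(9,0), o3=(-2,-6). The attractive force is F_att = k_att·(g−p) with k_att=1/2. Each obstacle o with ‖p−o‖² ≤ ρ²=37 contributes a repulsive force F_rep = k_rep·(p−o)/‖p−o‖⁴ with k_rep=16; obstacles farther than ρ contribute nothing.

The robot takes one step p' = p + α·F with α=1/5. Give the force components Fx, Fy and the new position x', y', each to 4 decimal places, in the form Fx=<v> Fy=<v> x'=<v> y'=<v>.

F_att = 1/2·(g−p) = 1/2·(-24,10) = (-12.0000,5.0000)
o1: d²=488 > ρ²=37 → inactive
o2: d²=13 ≤ ρ²=37; F_rep = 16·(3,-2)/13² = (0.2840,-0.1893)
o3: d²=212 > ρ²=37 → inactive
F = F_att + ΣF_rep = (-11.7160,4.8107)
p' = p + 1/5·F = (9.6568,-1.0379)

Fx=-11.7160 Fy=4.8107 x'=9.6568 y'=-1.0379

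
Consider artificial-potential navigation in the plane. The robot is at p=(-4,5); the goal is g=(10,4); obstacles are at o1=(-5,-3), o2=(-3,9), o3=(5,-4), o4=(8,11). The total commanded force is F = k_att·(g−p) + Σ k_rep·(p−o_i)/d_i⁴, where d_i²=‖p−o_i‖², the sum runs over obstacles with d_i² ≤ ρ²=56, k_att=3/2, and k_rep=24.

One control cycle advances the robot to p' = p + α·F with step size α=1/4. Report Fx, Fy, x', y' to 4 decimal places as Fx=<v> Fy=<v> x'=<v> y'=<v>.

F_att = 3/2·(g−p) = 3/2·(14,-1) = (21.0000,-1.5000)
o1: d²=65 > ρ²=56 → inactive
o2: d²=17 ≤ ρ²=56; F_rep = 24·(-1,-4)/17² = (-0.0830,-0.3322)
o3: d²=162 > ρ²=56 → inactive
o4: d²=180 > ρ²=56 → inactive
F = F_att + ΣF_rep = (20.9170,-1.8322)
p' = p + 1/4·F = (1.2292,4.5420)

Fx=20.9170 Fy=-1.8322 x'=1.2292 y'=4.5420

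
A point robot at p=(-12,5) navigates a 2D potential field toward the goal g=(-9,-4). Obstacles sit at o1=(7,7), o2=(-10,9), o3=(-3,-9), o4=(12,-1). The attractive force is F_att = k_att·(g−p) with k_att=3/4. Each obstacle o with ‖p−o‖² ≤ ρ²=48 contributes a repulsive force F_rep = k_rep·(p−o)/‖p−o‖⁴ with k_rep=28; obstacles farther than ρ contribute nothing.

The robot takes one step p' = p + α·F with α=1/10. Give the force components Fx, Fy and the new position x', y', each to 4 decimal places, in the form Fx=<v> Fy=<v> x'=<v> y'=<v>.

F_att = 3/4·(g−p) = 3/4·(3,-9) = (2.2500,-6.7500)
o1: d²=365 > ρ²=48 → inactive
o2: d²=20 ≤ ρ²=48; F_rep = 28·(-2,-4)/20² = (-0.1400,-0.2800)
o3: d²=277 > ρ²=48 → inactive
o4: d²=612 > ρ²=48 → inactive
F = F_att + ΣF_rep = (2.1100,-7.0300)
p' = p + 1/10·F = (-11.7890,4.2970)

Fx=2.1100 Fy=-7.0300 x'=-11.7890 y'=4.2970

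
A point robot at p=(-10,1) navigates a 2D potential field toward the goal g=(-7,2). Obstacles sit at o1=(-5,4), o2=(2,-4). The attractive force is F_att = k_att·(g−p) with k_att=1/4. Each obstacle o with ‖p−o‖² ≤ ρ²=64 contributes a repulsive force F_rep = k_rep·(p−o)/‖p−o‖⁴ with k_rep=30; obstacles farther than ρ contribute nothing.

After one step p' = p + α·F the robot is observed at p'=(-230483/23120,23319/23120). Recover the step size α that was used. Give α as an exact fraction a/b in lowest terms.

α = 1/20

F_att = 1/4·(g−p) = 1/4·(3,1) = (0.7500,0.2500)
o1: d²=34 ≤ ρ²=64; F_rep = 30·(-5,-3)/34² = (-0.1298,-0.0779)
o2: d²=169 > ρ²=64 → inactive
F = F_att + ΣF_rep = (0.6202,0.1721)
Δp = p'−p = (0.0310,0.0086); α = Δx/Fx = (717/23120) / (717/1156) = 1/20
check: Δy/Fy = (199/23120) / (199/1156) = 1/20 ✓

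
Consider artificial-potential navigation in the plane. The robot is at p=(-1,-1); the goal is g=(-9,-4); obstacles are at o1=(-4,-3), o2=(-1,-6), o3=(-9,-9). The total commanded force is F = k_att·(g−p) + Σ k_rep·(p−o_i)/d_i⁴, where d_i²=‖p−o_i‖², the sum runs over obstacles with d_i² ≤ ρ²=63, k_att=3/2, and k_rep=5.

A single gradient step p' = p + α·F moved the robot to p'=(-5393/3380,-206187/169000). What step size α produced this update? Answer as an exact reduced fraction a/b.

α = 1/20

F_att = 3/2·(g−p) = 3/2·(-8,-3) = (-12.0000,-4.5000)
o1: d²=13 ≤ ρ²=63; F_rep = 5·(3,2)/13² = (0.0888,0.0592)
o2: d²=25 ≤ ρ²=63; F_rep = 5·(0,5)/25² = (0.0000,0.0400)
o3: d²=128 > ρ²=63 → inactive
F = F_att + ΣF_rep = (-11.9112,-4.4008)
Δp = p'−p = (-0.5956,-0.2200); α = Δx/Fx = (-2013/3380) / (-2013/169) = 1/20
check: Δy/Fy = (-37187/169000) / (-37187/8450) = 1/20 ✓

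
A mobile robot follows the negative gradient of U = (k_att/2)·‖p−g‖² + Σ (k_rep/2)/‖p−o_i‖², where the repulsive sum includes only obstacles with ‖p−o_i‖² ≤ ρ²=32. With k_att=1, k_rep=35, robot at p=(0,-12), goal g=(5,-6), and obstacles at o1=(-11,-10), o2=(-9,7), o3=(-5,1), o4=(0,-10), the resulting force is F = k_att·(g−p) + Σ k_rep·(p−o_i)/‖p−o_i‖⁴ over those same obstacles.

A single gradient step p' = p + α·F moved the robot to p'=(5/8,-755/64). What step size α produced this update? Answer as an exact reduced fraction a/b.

α = 1/8

F_att = 1·(g−p) = 1·(5,6) = (5.0000,6.0000)
o1: d²=125 > ρ²=32 → inactive
o2: d²=442 > ρ²=32 → inactive
o3: d²=194 > ρ²=32 → inactive
o4: d²=4 ≤ ρ²=32; F_rep = 35·(0,-2)/4² = (0.0000,-4.3750)
F = F_att + ΣF_rep = (5.0000,1.6250)
Δp = p'−p = (0.6250,0.2031); α = Δx/Fx = (5/8) / (5) = 1/8
check: Δy/Fy = (13/64) / (13/8) = 1/8 ✓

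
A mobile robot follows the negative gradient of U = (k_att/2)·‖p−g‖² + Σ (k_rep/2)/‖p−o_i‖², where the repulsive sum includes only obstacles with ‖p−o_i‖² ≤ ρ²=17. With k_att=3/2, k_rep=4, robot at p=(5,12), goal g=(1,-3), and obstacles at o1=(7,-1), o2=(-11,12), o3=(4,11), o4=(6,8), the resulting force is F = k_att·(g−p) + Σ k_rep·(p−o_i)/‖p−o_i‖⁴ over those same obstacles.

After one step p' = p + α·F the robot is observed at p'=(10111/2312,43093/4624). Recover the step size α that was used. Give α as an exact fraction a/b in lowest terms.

F_att = 3/2·(g−p) = 3/2·(-4,-15) = (-6.0000,-22.5000)
o1: d²=173 > ρ²=17 → inactive
o2: d²=256 > ρ²=17 → inactive
o3: d²=2 ≤ ρ²=17; F_rep = 4·(1,1)/2² = (1.0000,1.0000)
o4: d²=17 ≤ ρ²=17; F_rep = 4·(-1,4)/17² = (-0.0138,0.0554)
F = F_att + ΣF_rep = (-5.0138,-21.4446)
Δp = p'−p = (-0.6267,-2.6806); α = Δx/Fx = (-1449/2312) / (-1449/289) = 1/8
check: Δy/Fy = (-12395/4624) / (-12395/578) = 1/8 ✓

α = 1/8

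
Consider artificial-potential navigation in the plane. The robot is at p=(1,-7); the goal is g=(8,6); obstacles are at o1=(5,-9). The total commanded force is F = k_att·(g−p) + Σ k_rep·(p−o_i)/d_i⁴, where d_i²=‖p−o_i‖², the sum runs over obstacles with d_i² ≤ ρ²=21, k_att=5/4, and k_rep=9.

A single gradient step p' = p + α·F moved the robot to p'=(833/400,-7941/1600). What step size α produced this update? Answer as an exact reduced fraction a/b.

F_att = 5/4·(g−p) = 5/4·(7,13) = (8.7500,16.2500)
o1: d²=20 ≤ ρ²=21; F_rep = 9·(-4,2)/20² = (-0.0900,0.0450)
F = F_att + ΣF_rep = (8.6600,16.2950)
Δp = p'−p = (1.0825,2.0369); α = Δx/Fx = (433/400) / (433/50) = 1/8
check: Δy/Fy = (3259/1600) / (3259/200) = 1/8 ✓

α = 1/8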